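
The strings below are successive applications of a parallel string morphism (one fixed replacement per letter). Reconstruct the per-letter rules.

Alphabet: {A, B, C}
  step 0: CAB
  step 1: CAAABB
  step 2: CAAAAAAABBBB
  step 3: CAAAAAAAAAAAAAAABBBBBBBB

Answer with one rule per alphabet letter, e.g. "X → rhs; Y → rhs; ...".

  step 2 ⇒ step 3: CAAAAAAABBBB ⇒ CA·AA·AA·AA·AA·AA·AA·AA·BB·BB·BB·BB
    A ↦ AA
    B ↦ BB
    C ↦ CA

A->AA, B->BB, C->CA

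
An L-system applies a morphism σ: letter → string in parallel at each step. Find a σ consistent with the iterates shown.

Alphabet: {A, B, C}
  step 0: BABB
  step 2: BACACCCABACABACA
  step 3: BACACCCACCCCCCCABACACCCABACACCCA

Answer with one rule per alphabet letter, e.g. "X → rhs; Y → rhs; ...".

  step 2 ⇒ step 3: BACACCCABACABACA ⇒ BA·CA·CC·CA·CC·CC·CC·CA·BA·CA·CC·CA·BA·CA·CC·CA
    A ↦ CA
    B ↦ BA
    C ↦ CC

A->CA, B->BA, C->CC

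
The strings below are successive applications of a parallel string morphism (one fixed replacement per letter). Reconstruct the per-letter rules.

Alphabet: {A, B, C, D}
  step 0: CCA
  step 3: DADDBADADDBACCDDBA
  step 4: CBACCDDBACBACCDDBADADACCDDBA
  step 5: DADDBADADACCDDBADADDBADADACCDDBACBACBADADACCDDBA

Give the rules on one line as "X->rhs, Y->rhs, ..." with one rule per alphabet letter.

  step 4 ⇒ step 5: CBACCDDBACBACCDDBADADACCDDBA ⇒ DA·DD·BA·DA·DA·C·C·DD·BA·DA·DD·BA·DA·DA·C·C·DD·BA·C·BA·C·BA·DA·DA·C·C·DD·BA
    A ↦ BA
    B ↦ DD
    C ↦ DA
    D ↦ C

A->BA, B->DD, C->DA, D->C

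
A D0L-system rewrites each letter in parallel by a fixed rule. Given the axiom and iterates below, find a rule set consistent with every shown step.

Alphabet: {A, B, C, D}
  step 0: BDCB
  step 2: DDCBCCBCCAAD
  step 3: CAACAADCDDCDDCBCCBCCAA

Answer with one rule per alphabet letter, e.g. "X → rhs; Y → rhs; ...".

A->CBC, B->C, C->D, D->CAA

  step 2 ⇒ step 3: DDCBCCBCCAAD ⇒ CAA·CAA·D·C·D·D·C·D·D·CBC·CBC·CAA
    A ↦ CBC
    B ↦ C
    C ↦ D
    D ↦ CAA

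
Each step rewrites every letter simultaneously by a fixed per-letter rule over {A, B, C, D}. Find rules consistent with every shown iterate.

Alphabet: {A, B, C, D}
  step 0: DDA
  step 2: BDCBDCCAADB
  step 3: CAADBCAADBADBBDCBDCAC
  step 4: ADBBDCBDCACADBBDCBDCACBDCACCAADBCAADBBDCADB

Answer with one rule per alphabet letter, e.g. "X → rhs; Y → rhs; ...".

  step 3 ⇒ step 4: CAADBCAADBADBBDCBDCAC ⇒ ADB·BDC·BDC·A·C·ADB·BDC·BDC·A·C·BDC·A·C·C·A·ADB·C·A·ADB·BDC·ADB
    A ↦ BDC
    B ↦ C
    C ↦ ADB
    D ↦ A

A->BDC, B->C, C->ADB, D->A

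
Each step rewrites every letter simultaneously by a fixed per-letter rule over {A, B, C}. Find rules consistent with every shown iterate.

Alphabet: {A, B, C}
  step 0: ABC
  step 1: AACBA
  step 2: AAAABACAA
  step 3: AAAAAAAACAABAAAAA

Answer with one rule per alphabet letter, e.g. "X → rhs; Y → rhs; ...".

A->AA, B->C, C->BA

  step 2 ⇒ step 3: AAAABACAA ⇒ AA·AA·AA·AA·C·AA·BA·AA·AA
    A ↦ AA
    B ↦ C
    C ↦ BA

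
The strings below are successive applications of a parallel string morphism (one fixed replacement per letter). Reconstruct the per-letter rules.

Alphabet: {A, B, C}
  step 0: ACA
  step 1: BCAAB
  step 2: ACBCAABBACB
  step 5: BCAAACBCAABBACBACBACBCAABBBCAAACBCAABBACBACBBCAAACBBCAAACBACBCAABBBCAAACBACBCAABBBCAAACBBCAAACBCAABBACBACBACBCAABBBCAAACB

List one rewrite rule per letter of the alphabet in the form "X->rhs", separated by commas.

  step 1 ⇒ step 2: BCAAB ⇒ ACB·CAA·B·B·ACB
    A ↦ B
    B ↦ ACB
    C ↦ CAA

A->B, B->ACB, C->CAA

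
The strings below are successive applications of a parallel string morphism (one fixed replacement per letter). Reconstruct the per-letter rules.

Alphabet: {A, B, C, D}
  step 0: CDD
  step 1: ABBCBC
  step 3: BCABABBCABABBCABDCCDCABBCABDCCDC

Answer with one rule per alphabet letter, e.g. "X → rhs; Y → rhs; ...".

  step 0 ⇒ step 1: CDD ⇒ AB·BC·BC
    C ↦ AB
    D ↦ BC
    A ↦ DC  (constrained at step 1)
    B ↦ CDC  (constrained at step 1)

A->DC, B->CDC, C->AB, D->BC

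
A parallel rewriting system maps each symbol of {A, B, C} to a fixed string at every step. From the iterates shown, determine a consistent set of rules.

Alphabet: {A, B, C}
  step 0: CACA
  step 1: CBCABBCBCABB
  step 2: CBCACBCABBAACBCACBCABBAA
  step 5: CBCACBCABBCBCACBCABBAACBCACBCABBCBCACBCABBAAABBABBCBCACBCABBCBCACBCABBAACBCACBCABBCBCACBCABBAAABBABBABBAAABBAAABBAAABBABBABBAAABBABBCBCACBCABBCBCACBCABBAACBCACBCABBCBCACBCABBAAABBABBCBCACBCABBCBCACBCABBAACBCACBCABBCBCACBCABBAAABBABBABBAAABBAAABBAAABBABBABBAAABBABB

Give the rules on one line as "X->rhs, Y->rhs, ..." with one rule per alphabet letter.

  step 1 ⇒ step 2: CBCABBCBCABB ⇒ CBC·A·CBC·ABB·A·A·CBC·A·CBC·ABB·A·A
    A ↦ ABB
    B ↦ A
    C ↦ CBC

A->ABB, B->A, C->CBC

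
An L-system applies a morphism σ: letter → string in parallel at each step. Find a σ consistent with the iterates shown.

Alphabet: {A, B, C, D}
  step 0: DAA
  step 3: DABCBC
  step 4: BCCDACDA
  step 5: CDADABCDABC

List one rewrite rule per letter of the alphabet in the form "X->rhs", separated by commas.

  step 4 ⇒ step 5: BCCDACDA ⇒ C·DA·DA·B·C·DA·B·C
    A ↦ C
    B ↦ C
    C ↦ DA
    D ↦ B

A->C, B->C, C->DA, D->B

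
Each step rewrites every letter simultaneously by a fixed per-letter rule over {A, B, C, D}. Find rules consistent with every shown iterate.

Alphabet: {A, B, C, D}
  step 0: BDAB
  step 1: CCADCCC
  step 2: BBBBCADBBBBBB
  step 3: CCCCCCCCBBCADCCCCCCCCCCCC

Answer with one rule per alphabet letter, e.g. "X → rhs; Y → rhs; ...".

  step 2 ⇒ step 3: BBBBCADBBBBBB ⇒ CC·CC·CC·CC·BB·C·AD·CC·CC·CC·CC·CC·CC
    A ↦ C
    B ↦ CC
    C ↦ BB
    D ↦ AD

A->C, B->CC, C->BB, D->AD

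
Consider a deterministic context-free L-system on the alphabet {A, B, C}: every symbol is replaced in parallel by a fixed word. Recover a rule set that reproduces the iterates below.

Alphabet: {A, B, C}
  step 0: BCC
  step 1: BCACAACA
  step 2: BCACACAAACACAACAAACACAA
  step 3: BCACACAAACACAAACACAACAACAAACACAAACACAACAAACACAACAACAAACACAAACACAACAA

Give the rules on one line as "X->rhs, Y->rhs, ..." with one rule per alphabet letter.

  step 2 ⇒ step 3: BCACACAAACACAACAAACACAA ⇒ BC·ACA·CAA·ACA·CAA·ACA·CAA·CAA·CAA·ACA·CAA·ACA·CAA·CAA·ACA·CAA·CAA·CAA·ACA·CAA·ACA·CAA·CAA
    A ↦ CAA
    B ↦ BC
    C ↦ ACA

A->CAA, B->BC, C->ACA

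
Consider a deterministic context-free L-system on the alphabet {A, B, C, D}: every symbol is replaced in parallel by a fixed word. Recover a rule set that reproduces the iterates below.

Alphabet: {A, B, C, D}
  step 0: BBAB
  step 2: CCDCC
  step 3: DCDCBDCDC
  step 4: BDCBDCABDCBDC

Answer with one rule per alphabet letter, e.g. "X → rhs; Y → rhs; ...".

  step 3 ⇒ step 4: DCDCBDCDC ⇒ B·DC·B·DC·A·B·DC·B·DC
    B ↦ A
    C ↦ DC
    D ↦ B
    A ↦ C  (constrained at step 0)

A->C, B->A, C->DC, D->B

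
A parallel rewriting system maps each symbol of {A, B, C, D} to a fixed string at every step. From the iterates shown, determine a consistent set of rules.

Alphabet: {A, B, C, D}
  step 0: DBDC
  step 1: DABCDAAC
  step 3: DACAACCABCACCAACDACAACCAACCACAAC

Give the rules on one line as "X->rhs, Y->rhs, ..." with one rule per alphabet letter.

A->CA, B->BC, C->AC, D->DA

  step 0 ⇒ step 1: DBDC ⇒ DA·BC·DA·AC
    B ↦ BC
    C ↦ AC
    D ↦ DA
    A ↦ CA  (constrained at step 1)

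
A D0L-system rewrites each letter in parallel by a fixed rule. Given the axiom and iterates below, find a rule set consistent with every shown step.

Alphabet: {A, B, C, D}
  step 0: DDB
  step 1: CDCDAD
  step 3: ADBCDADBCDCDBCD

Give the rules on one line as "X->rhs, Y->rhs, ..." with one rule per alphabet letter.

  step 0 ⇒ step 1: DDB ⇒ CD·CD·AD
    B ↦ AD
    D ↦ CD
    A ↦ D  (constrained at step 1)
    C ↦ B  (constrained at step 1)

A->D, B->AD, C->B, D->CD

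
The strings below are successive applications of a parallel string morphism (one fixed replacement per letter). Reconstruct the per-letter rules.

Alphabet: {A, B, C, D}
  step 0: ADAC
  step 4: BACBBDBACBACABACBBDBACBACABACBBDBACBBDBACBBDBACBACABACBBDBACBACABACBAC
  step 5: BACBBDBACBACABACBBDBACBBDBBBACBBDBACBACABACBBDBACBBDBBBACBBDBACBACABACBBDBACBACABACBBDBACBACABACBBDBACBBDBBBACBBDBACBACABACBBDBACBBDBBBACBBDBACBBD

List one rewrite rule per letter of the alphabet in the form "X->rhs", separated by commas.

A->BB, B->BAC, C->D, D->A

  step 4 ⇒ step 5: BACBBDBACBACABACBBDBACBACABACBBDBACBBDBACBBDBACBACABACBBDBACBACABACBAC ⇒ BAC·BB·D·BAC·BAC·A·BAC·BB·D·BAC·BB·D·BB·BAC·BB·D·BAC·BAC·A·BAC·BB·D·BAC·BB·D·BB·BAC·BB·D·BAC·BAC·A·BAC·BB·D·BAC·BAC·A·BAC·BB·D·BAC·BAC·A·BAC·BB·D·BAC·BB·D·BB·BAC·BB·D·BAC·BAC·A·BAC·BB·D·BAC·BB·D·BB·BAC·BB·D·BAC·BB·D
    A ↦ BB
    B ↦ BAC
    C ↦ D
    D ↦ A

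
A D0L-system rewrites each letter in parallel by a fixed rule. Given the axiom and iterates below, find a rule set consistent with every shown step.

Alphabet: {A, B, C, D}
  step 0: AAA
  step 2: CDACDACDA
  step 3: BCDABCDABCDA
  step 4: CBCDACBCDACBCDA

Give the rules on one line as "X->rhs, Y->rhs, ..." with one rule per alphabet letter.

  step 3 ⇒ step 4: BCDABCDABCDA ⇒ C·B·C·DA·C·B·C·DA·C·B·C·DA
    A ↦ DA
    B ↦ C
    C ↦ B
    D ↦ C

A->DA, B->C, C->B, D->C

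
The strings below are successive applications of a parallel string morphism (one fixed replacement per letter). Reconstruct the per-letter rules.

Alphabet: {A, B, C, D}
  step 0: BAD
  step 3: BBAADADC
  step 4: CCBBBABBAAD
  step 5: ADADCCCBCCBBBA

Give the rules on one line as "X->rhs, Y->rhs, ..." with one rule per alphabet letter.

A->B, B->C, C->AD, D->BA

  step 4 ⇒ step 5: CCBBBABBAAD ⇒ AD·AD·C·C·C·B·C·C·B·B·BA
    A ↦ B
    B ↦ C
    C ↦ AD
    D ↦ BA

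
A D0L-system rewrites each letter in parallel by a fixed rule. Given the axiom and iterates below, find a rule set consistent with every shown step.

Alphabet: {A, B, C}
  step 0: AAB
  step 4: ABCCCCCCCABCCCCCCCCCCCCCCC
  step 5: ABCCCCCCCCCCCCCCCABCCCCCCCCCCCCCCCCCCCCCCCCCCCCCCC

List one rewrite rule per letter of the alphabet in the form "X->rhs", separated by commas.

A->AB, B->C, C->CC

  step 4 ⇒ step 5: ABCCCCCCCABCCCCCCCCCCCCCCC ⇒ AB·C·CC·CC·CC·CC·CC·CC·CC·AB·C·CC·CC·CC·CC·CC·CC·CC·CC·CC·CC·CC·CC·CC·CC·CC
    A ↦ AB
    B ↦ C
    C ↦ CC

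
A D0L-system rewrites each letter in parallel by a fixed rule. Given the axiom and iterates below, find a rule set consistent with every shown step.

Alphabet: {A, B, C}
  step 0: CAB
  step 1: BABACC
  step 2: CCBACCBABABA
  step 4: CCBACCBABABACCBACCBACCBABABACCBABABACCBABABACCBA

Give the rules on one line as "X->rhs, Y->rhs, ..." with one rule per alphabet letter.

A->BA, B->CC, C->BA

  step 1 ⇒ step 2: BABACC ⇒ CC·BA·CC·BA·BA·BA
    A ↦ BA
    B ↦ CC
    C ↦ BA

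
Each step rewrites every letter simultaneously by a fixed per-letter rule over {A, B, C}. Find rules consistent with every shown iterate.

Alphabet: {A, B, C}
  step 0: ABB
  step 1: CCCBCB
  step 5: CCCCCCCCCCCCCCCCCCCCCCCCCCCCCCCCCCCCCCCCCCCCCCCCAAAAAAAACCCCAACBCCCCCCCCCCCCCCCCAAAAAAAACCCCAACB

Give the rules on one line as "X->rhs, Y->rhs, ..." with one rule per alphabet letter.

  step 0 ⇒ step 1: ABB ⇒ CC·CB·CB
    A ↦ CC
    B ↦ CB
    C ↦ AA  (constrained at step 1)

A->CC, B->CB, C->AA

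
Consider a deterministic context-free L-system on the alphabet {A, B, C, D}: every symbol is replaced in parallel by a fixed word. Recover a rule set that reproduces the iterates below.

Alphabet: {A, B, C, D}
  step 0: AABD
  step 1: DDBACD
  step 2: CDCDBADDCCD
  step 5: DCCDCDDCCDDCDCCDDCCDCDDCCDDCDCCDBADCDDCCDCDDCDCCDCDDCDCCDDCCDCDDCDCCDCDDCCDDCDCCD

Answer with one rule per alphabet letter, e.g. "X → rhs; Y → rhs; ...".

A->D, B->BA, C->DC, D->CD

  step 1 ⇒ step 2: DDBACD ⇒ CD·CD·BA·D·DC·CD
    A ↦ D
    B ↦ BA
    C ↦ DC
    D ↦ CD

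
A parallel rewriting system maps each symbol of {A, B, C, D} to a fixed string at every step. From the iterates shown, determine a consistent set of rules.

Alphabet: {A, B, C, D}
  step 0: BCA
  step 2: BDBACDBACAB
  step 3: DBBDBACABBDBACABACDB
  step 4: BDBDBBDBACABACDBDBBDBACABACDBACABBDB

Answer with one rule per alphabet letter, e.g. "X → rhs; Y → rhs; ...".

  step 3 ⇒ step 4: DBBDBACABBDBACABACDB ⇒ B·DB·DB·B·DB·AC·AB·AC·DB·DB·B·DB·AC·AB·AC·DB·AC·AB·B·DB
    A ↦ AC
    B ↦ DB
    C ↦ AB
    D ↦ B

A->AC, B->DB, C->AB, D->B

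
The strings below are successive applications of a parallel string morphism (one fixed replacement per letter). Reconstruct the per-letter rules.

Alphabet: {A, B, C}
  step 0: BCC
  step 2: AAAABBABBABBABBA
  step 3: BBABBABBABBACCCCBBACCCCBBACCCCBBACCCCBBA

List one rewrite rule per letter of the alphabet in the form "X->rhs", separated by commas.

A->BBA, B->CC, C->AA

  step 2 ⇒ step 3: AAAABBABBABBABBA ⇒ BBA·BBA·BBA·BBA·CC·CC·BBA·CC·CC·BBA·CC·CC·BBA·CC·CC·BBA
    A ↦ BBA
    B ↦ CC
    C ↦ AA  (constrained at step 0)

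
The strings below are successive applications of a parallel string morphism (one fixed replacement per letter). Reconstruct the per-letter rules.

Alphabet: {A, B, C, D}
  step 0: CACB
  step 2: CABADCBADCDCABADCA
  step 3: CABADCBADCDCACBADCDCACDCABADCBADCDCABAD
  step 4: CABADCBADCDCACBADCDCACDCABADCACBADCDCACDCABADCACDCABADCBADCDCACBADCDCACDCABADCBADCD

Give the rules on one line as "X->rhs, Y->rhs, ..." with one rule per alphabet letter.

A->BAD, B->C, C->CA, D->CD

  step 3 ⇒ step 4: CABADCBADCDCACBADCDCACDCABADCBADCDCABAD ⇒ CA·BAD·C·BAD·CD·CA·C·BAD·CD·CA·CD·CA·BAD·CA·C·BAD·CD·CA·CD·CA·BAD·CA·CD·CA·BAD·C·BAD·CD·CA·C·BAD·CD·CA·CD·CA·BAD·C·BAD·CD
    A ↦ BAD
    B ↦ C
    C ↦ CA
    D ↦ CD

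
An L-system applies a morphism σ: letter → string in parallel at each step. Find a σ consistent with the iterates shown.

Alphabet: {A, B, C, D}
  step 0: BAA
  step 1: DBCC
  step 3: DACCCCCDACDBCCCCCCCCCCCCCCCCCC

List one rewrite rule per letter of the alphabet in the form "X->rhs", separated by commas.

A->C, B->DB, C->CCC, D->DAC

  step 0 ⇒ step 1: BAA ⇒ DB·C·C
    A ↦ C
    B ↦ DB
    C ↦ CCC  (constrained at step 1)
    D ↦ DAC  (constrained at step 1)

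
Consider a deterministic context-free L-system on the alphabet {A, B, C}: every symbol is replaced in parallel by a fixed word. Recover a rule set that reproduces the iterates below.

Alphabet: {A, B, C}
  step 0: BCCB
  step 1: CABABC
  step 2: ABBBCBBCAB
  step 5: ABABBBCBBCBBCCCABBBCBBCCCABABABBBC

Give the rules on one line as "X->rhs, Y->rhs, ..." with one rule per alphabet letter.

A->BB, B->C, C->AB

  step 1 ⇒ step 2: CABABC ⇒ AB·BB·C·BB·C·AB
    A ↦ BB
    B ↦ C
    C ↦ AB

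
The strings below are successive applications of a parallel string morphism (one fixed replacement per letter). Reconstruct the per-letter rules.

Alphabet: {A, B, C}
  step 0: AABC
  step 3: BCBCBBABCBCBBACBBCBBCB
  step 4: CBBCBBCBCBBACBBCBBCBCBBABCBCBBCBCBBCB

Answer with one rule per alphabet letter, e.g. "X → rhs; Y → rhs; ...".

A->BA, B->CB, C->B

  step 3 ⇒ step 4: BCBCBBABCBCBBACBBCBBCB ⇒ CB·B·CB·B·CB·CB·BA·CB·B·CB·B·CB·CB·BA·B·CB·CB·B·CB·CB·B·CB
    A ↦ BA
    B ↦ CB
    C ↦ B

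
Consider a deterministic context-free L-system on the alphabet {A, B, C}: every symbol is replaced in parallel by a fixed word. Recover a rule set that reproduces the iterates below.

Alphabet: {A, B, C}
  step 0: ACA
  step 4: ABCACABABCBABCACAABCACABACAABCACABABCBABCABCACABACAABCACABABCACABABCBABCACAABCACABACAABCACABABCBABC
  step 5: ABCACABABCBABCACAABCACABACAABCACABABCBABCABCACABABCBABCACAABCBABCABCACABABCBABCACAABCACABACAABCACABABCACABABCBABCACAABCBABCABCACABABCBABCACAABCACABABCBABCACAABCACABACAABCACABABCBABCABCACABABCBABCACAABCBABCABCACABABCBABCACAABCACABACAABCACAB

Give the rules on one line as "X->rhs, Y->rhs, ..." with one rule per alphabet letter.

A->ABC, B->ACA, C->B

  step 4 ⇒ step 5: ABCACABABCBABCACAABCACABACAABCACABABCBABCABCACABACAABCACABABCACABABCBABCACAABCACABACAABCACABABCBABC ⇒ ABC·ACA·B·ABC·B·ABC·ACA·ABC·ACA·B·ACA·ABC·ACA·B·ABC·B·ABC·ABC·ACA·B·ABC·B·ABC·ACA·ABC·B·ABC·ABC·ACA·B·ABC·B·ABC·ACA·ABC·ACA·B·ACA·ABC·ACA·B·ABC·ACA·B·ABC·B·ABC·ACA·ABC·B·ABC·ABC·ACA·B·ABC·B·ABC·ACA·ABC·ACA·B·ABC·B·ABC·ACA·ABC·ACA·B·ACA·ABC·ACA·B·ABC·B·ABC·ABC·ACA·B·ABC·B·ABC·ACA·ABC·B·ABC·ABC·ACA·B·ABC·B·ABC·ACA·ABC·ACA·B·ACA·ABC·ACA·B
    A ↦ ABC
    B ↦ ACA
    C ↦ B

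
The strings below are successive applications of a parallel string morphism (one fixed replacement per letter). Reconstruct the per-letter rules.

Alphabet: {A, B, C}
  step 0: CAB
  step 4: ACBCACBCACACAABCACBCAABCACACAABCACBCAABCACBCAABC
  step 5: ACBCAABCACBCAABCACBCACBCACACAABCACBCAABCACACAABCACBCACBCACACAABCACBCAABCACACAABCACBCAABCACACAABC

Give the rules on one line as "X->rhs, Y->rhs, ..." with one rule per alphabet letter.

  step 4 ⇒ step 5: ACBCACBCACACAABCACBCAABCACACAABCACBCAABCACBCAABC ⇒ AC·BC·AA·BC·AC·BC·AA·BC·AC·BC·AC·BC·AC·AC·AA·BC·AC·BC·AA·BC·AC·AC·AA·BC·AC·BC·AC·BC·AC·AC·AA·BC·AC·BC·AA·BC·AC·AC·AA·BC·AC·BC·AA·BC·AC·AC·AA·BC
    A ↦ AC
    B ↦ AA
    C ↦ BC

A->AC, B->AA, C->BC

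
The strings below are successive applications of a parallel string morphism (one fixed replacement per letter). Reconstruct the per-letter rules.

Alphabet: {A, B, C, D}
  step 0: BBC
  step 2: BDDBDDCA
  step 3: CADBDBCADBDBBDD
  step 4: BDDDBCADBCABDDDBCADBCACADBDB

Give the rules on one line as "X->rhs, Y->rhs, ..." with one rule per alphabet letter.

  step 3 ⇒ step 4: CADBDBCADBDBBDD ⇒ B·DD·DB·CA·DB·CA·B·DD·DB·CA·DB·CA·CA·DB·DB
    A ↦ DD
    B ↦ CA
    C ↦ B
    D ↦ DB

A->DD, B->CA, C->B, D->DB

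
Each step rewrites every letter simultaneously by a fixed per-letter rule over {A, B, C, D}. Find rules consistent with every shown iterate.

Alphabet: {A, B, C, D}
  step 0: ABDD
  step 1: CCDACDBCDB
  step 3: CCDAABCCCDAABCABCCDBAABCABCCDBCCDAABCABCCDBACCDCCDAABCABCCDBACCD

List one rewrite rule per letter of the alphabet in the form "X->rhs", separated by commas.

  step 0 ⇒ step 1: ABDD ⇒ CCD·A·CDB·CDB
    A ↦ CCD
    B ↦ A
    D ↦ CDB
    C ↦ ABC  (constrained at step 1)

A->CCD, B->A, C->ABC, D->CDB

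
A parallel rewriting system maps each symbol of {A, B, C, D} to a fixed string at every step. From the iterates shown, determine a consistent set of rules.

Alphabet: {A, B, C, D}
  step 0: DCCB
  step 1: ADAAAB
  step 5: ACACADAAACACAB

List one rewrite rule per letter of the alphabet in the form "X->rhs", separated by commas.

A->C, B->AB, C->A, D->AD

  step 0 ⇒ step 1: DCCB ⇒ AD·A·A·AB
    B ↦ AB
    C ↦ A
    D ↦ AD
    A ↦ C  (constrained at step 1)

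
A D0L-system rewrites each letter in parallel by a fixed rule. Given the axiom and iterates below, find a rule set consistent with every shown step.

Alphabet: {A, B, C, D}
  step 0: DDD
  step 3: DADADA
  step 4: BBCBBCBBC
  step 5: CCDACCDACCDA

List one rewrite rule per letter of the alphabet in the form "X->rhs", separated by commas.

  step 4 ⇒ step 5: BBCBBCBBC ⇒ C·C·DA·C·C·DA·C·C·DA
    B ↦ C
    C ↦ DA
  step 3 ⇒ step 4: DADADA ⇒ B·BC·B·BC·B·BC
    A ↦ BC
  step 3 ⇒ step 4: DADADA ⇒ B·BC·B·BC·B·BC
    D ↦ B

A->BC, B->C, C->DA, D->B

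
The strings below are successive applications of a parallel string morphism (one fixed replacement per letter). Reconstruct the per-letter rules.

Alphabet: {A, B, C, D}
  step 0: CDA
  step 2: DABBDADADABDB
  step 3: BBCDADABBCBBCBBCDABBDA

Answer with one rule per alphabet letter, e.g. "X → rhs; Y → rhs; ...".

  step 2 ⇒ step 3: DABBDADADABDB ⇒ BB·C·DA·DA·BB·C·BB·C·BB·C·DA·BB·DA
    A ↦ C
    B ↦ DA
    D ↦ BB
    C ↦ BDB  (constrained at step 0)

A->C, B->DA, C->BDB, D->BB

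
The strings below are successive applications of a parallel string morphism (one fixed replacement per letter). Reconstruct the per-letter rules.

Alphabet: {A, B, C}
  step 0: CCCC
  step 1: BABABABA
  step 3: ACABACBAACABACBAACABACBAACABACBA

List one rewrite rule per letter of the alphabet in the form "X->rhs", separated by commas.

  step 0 ⇒ step 1: CCCC ⇒ BA·BA·BA·BA
    C ↦ BA
    A ↦ AC  (constrained at step 1)
    B ↦ AB  (constrained at step 1)

A->AC, B->AB, C->BA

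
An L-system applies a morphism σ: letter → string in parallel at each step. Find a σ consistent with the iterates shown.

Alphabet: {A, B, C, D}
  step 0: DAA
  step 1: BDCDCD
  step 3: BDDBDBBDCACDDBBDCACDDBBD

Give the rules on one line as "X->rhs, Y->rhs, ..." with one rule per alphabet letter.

  step 0 ⇒ step 1: DAA ⇒ BD·CD·CD
    A ↦ CD
    D ↦ BD
    B ↦ DB  (constrained at step 1)
    C ↦ CA  (constrained at step 1)

A->CD, B->DB, C->CA, D->BD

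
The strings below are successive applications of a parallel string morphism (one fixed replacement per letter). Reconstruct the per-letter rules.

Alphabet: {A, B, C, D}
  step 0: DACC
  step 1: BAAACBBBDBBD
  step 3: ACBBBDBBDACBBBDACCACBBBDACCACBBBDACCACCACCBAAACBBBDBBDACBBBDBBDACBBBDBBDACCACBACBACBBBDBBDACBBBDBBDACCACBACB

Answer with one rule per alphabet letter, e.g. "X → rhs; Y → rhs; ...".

A->ACB, B->ACC, C->BBD, D->BAA

  step 0 ⇒ step 1: DACC ⇒ BAA·ACB·BBD·BBD
    A ↦ ACB
    C ↦ BBD
    D ↦ BAA
    B ↦ ACC  (constrained at step 1)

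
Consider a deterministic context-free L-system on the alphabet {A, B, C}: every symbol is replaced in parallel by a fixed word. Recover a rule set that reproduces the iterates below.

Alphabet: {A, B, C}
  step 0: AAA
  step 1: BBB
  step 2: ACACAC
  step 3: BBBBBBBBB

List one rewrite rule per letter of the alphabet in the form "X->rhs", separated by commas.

A->B, B->AC, C->BB

  step 2 ⇒ step 3: ACACAC ⇒ B·BB·B·BB·B·BB
    A ↦ B
    C ↦ BB
  step 1 ⇒ step 2: BBB ⇒ AC·AC·AC
    B ↦ AC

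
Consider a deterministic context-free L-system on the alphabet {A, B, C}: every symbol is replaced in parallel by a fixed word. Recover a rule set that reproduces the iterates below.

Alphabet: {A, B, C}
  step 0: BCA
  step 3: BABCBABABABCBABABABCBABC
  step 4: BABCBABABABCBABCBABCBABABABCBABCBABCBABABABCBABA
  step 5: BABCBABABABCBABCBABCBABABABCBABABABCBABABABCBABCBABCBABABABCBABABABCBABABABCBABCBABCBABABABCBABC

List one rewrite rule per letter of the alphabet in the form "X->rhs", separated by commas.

A->BC, B->BA, C->BA

  step 4 ⇒ step 5: BABCBABABABCBABCBABCBABABABCBABCBABCBABABABCBABA ⇒ BA·BC·BA·BA·BA·BC·BA·BC·BA·BC·BA·BA·BA·BC·BA·BA·BA·BC·BA·BA·BA·BC·BA·BC·BA·BC·BA·BA·BA·BC·BA·BA·BA·BC·BA·BA·BA·BC·BA·BC·BA·BC·BA·BA·BA·BC·BA·BC
    A ↦ BC
    B ↦ BA
    C ↦ BA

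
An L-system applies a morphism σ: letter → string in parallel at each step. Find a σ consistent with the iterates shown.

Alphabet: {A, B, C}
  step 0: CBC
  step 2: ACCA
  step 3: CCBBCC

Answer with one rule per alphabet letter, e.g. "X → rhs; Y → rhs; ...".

  step 2 ⇒ step 3: ACCA ⇒ CC·B·B·CC
    A ↦ CC
    C ↦ B
    B ↦ A  (constrained at step 0)

A->CC, B->A, C->B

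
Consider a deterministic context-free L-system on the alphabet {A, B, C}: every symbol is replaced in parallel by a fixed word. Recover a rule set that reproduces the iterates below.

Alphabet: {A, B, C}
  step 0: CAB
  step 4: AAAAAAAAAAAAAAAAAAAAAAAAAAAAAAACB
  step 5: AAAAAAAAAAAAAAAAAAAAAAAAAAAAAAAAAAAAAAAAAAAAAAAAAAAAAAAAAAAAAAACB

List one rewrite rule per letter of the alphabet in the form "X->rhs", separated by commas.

  step 4 ⇒ step 5: AAAAAAAAAAAAAAAAAAAAAAAAAAAAAAACB ⇒ AA·AA·AA·AA·AA·AA·AA·AA·AA·AA·AA·AA·AA·AA·AA·AA·AA·AA·AA·AA·AA·AA·AA·AA·AA·AA·AA·AA·AA·AA·AA·A·CB
    A ↦ AA
    B ↦ CB
    C ↦ A

A->AA, B->CB, C->A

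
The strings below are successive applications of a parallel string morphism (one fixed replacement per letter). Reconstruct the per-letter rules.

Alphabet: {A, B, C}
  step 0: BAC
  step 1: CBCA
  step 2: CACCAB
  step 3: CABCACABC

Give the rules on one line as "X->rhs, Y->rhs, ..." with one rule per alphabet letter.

A->B, B->C, C->CA

  step 2 ⇒ step 3: CACCAB ⇒ CA·B·CA·CA·B·C
    A ↦ B
    B ↦ C
    C ↦ CA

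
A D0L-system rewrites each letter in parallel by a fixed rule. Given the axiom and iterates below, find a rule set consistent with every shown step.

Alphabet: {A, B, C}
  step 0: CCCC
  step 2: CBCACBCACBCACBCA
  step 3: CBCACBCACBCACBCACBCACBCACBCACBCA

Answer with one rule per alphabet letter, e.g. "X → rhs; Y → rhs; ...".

A->CA, B->CA, C->CB

  step 2 ⇒ step 3: CBCACBCACBCACBCA ⇒ CB·CA·CB·CA·CB·CA·CB·CA·CB·CA·CB·CA·CB·CA·CB·CA
    A ↦ CA
    B ↦ CA
    C ↦ CB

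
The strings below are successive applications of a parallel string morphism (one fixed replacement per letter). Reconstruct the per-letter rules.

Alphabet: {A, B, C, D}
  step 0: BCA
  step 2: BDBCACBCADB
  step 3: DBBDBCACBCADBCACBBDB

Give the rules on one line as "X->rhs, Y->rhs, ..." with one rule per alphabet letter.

A->CB, B->DB, C->CA, D->B

  step 2 ⇒ step 3: BDBCACBCADB ⇒ DB·B·DB·CA·CB·CA·DB·CA·CB·B·DB
    A ↦ CB
    B ↦ DB
    C ↦ CA
    D ↦ B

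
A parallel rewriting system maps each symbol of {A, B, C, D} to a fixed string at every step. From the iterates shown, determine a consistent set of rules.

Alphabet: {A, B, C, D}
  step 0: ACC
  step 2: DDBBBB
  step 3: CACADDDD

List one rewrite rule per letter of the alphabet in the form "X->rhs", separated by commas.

  step 2 ⇒ step 3: DDBBBB ⇒ CA·CA·D·D·D·D
    B ↦ D
    D ↦ CA
    A ↦ BB  (constrained at step 0)
    C ↦ A  (constrained at step 0)

A->BB, B->D, C->A, D->CA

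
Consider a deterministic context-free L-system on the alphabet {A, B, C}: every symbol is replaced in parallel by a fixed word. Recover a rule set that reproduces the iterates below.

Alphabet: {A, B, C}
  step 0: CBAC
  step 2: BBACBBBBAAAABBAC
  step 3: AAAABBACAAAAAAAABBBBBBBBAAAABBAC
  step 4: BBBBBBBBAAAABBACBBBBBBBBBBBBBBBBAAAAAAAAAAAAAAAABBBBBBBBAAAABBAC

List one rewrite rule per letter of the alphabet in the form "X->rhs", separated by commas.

A->BB, B->AA, C->AC

  step 3 ⇒ step 4: AAAABBACAAAAAAAABBBBBBBBAAAABBAC ⇒ BB·BB·BB·BB·AA·AA·BB·AC·BB·BB·BB·BB·BB·BB·BB·BB·AA·AA·AA·AA·AA·AA·AA·AA·BB·BB·BB·BB·AA·AA·BB·AC
    A ↦ BB
    B ↦ AA
    C ↦ AC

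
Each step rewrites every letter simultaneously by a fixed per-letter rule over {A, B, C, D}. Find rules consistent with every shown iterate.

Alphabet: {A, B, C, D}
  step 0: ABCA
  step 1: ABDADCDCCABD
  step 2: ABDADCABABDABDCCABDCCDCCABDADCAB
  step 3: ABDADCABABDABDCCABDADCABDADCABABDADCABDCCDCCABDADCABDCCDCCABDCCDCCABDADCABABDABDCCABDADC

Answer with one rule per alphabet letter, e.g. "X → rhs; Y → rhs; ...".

  step 2 ⇒ step 3: ABDADCABABDABDCCABDCCDCCABDADCAB ⇒ ABD·ADC·AB·ABD·AB·DCC·ABD·ADC·ABD·ADC·AB·ABD·ADC·AB·DCC·DCC·ABD·ADC·AB·DCC·DCC·AB·DCC·DCC·ABD·ADC·AB·ABD·AB·DCC·ABD·ADC
    A ↦ ABD
    B ↦ ADC
    C ↦ DCC
    D ↦ AB

A->ABD, B->ADC, C->DCC, D->AB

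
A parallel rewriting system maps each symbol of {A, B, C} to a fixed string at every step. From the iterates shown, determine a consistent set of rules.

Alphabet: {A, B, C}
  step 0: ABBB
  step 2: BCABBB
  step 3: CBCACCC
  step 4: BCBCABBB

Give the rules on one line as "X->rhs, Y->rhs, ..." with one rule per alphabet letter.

A->CA, B->C, C->B

  step 3 ⇒ step 4: CBCACCC ⇒ B·C·B·CA·B·B·B
    A ↦ CA
    B ↦ C
    C ↦ B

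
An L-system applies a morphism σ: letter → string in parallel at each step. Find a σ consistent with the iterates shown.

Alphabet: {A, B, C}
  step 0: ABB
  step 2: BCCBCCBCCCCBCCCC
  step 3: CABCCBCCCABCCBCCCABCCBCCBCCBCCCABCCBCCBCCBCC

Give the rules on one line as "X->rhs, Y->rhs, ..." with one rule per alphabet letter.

A->CC, B->CA, C->BCC

  step 2 ⇒ step 3: BCCBCCBCCCCBCCCC ⇒ CA·BCC·BCC·CA·BCC·BCC·CA·BCC·BCC·BCC·BCC·CA·BCC·BCC·BCC·BCC
    B ↦ CA
    C ↦ BCC
    A ↦ CC  (constrained at step 0)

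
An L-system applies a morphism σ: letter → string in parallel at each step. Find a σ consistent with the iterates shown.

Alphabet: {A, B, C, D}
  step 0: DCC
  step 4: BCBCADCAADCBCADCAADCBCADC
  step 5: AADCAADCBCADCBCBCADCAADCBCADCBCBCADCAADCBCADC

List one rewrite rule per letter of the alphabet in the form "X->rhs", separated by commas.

  step 4 ⇒ step 5: BCBCADCAADCBCADCAADCBCADC ⇒ AA·DC·AA·DC·BC·A·DC·BC·BC·A·DC·AA·DC·BC·A·DC·BC·BC·A·DC·AA·DC·BC·A·DC
    A ↦ BC
    B ↦ AA
    C ↦ DC
    D ↦ A

A->BC, B->AA, C->DC, D->A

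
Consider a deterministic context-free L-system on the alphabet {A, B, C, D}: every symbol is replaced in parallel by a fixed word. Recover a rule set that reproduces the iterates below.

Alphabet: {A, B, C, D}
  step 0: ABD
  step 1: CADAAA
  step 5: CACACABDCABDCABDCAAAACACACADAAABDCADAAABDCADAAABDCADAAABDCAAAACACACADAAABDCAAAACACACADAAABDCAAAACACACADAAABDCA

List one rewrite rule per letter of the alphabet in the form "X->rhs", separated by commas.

  step 0 ⇒ step 1: ABD ⇒ CA·D·AAA
    A ↦ CA
    B ↦ D
    D ↦ AAA
    C ↦ BD  (constrained at step 1)

A->CA, B->D, C->BD, D->AAA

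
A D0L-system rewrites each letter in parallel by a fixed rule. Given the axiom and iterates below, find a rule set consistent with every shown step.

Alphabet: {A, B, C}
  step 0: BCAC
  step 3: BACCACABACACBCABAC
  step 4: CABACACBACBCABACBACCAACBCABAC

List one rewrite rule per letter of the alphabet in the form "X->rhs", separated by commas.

  step 3 ⇒ step 4: BACCACABACACBCABAC ⇒ CA·B·AC·AC·B·AC·B·CA·B·AC·B·AC·CA·AC·B·CA·B·AC
    A ↦ B
    B ↦ CA
    C ↦ AC

A->B, B->CA, C->AC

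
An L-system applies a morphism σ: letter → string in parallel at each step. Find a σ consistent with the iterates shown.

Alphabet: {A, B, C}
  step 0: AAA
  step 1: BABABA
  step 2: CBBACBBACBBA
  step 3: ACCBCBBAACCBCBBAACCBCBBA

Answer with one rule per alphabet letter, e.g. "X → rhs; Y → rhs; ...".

A->BA, B->CB, C->AC

  step 2 ⇒ step 3: CBBACBBACBBA ⇒ AC·CB·CB·BA·AC·CB·CB·BA·AC·CB·CB·BA
    A ↦ BA
    B ↦ CB
    C ↦ AC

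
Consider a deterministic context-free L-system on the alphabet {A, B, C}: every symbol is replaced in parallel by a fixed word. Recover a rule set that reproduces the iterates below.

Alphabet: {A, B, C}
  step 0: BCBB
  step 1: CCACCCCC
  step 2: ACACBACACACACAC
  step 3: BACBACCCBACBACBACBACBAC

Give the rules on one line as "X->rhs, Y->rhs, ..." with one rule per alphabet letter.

  step 2 ⇒ step 3: ACACBACACACACAC ⇒ B·AC·B·AC·CC·B·AC·B·AC·B·AC·B·AC·B·AC
    A ↦ B
    B ↦ CC
    C ↦ AC

A->B, B->CC, C->AC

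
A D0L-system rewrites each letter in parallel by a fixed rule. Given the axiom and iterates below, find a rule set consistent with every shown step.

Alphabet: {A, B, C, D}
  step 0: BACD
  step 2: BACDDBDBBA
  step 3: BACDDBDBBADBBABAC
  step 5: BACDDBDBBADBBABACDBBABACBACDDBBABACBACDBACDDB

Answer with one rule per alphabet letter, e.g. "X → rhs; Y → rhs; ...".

  step 2 ⇒ step 3: BACDDBDBBA ⇒ BA·C·D·DB·DB·BA·DB·BA·BA·C
    A ↦ C
    B ↦ BA
    C ↦ D
    D ↦ DB

A->C, B->BA, C->D, D->DB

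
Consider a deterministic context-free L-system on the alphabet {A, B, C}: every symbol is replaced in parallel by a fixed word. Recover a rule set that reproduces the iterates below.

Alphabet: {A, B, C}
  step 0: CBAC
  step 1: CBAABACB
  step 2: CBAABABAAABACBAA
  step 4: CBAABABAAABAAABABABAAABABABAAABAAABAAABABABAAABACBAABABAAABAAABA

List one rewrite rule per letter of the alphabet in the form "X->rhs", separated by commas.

  step 1 ⇒ step 2: CBAABACB ⇒ CB·AA·BA·BA·AA·BA·CB·AA
    A ↦ BA
    B ↦ AA
    C ↦ CB

A->BA, B->AA, C->CB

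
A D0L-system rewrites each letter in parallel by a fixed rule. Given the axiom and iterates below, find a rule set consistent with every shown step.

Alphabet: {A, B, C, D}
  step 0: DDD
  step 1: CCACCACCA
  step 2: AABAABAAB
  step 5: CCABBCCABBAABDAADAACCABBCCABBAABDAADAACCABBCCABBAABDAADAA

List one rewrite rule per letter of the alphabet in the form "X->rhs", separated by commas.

  step 1 ⇒ step 2: CCACCACCA ⇒ A·A·B·A·A·B·A·A·B
    A ↦ B
    C ↦ A
    B ↦ DAA  (constrained at step 2)
  step 0 ⇒ step 1: DDD ⇒ CCA·CCA·CCA
    D ↦ CCA

A->B, B->DAA, C->A, D->CCA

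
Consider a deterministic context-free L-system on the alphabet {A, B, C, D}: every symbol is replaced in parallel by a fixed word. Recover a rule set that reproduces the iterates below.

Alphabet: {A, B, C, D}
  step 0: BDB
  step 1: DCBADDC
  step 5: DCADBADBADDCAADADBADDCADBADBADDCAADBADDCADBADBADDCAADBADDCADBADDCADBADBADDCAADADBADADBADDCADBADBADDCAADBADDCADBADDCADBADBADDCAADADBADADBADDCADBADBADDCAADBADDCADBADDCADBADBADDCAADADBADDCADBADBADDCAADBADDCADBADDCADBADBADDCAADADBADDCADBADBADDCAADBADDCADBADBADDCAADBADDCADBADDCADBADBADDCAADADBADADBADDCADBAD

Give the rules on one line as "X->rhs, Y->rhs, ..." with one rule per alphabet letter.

  step 0 ⇒ step 1: BDB ⇒ DC·BAD·DC
    B ↦ DC
    D ↦ BAD
    A ↦ AD  (constrained at step 1)
    C ↦ DCA  (constrained at step 1)

A->AD, B->DC, C->DCA, D->BAD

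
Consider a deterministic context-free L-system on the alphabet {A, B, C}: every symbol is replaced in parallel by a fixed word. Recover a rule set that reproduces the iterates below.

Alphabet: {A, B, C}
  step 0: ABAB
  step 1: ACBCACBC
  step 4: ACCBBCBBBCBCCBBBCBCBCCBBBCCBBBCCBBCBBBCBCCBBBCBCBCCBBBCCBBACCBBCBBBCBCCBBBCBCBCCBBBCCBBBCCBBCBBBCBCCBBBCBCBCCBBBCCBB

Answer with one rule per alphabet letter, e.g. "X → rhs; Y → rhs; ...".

  step 0 ⇒ step 1: ABAB ⇒ AC·BC·AC·BC
    A ↦ AC
    B ↦ BC
    C ↦ CBB  (constrained at step 1)

A->AC, B->BC, C->CBB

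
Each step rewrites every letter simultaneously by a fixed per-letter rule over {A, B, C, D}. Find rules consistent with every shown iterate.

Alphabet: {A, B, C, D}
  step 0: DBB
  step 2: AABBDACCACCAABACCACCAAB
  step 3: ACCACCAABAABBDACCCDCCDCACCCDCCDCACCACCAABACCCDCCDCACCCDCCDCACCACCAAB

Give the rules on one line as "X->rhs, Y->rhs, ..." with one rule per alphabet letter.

  step 2 ⇒ step 3: AABBDACCACCAABACCACCAAB ⇒ ACC·ACC·AAB·AAB·BD·ACC·CDC·CDC·ACC·CDC·CDC·ACC·ACC·AAB·ACC·CDC·CDC·ACC·CDC·CDC·ACC·ACC·AAB
    A ↦ ACC
    B ↦ AAB
    C ↦ CDC
    D ↦ BD

A->ACC, B->AAB, C->CDC, D->BD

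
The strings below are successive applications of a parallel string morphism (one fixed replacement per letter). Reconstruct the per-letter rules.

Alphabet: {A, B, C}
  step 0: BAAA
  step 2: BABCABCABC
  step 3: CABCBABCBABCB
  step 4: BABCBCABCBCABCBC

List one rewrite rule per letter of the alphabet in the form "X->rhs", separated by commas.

  step 3 ⇒ step 4: CABCBABCBABCB ⇒ B·AB·C·B·C·AB·C·B·C·AB·C·B·C
    A ↦ AB
    B ↦ C
    C ↦ B

A->AB, B->C, C->B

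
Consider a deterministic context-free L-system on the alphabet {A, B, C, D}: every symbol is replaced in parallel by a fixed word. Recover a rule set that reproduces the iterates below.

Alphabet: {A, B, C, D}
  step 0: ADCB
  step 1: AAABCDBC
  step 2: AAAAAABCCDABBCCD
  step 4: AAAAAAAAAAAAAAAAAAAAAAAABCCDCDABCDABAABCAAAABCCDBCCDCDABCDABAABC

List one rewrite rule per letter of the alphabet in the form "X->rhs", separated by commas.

A->AA, B->BC, C->CD, D->AB

  step 1 ⇒ step 2: AAABCDBC ⇒ AA·AA·AA·BC·CD·AB·BC·CD
    A ↦ AA
    B ↦ BC
    C ↦ CD
    D ↦ AB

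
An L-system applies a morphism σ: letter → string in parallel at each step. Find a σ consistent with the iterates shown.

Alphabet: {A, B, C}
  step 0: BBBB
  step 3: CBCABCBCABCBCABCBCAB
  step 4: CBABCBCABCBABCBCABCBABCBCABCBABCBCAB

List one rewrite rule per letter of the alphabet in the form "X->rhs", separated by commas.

  step 3 ⇒ step 4: CBCABCBCABCBCABCBCAB ⇒ CB·AB·CB·C·AB·CB·AB·CB·C·AB·CB·AB·CB·C·AB·CB·AB·CB·C·AB
    A ↦ C
    B ↦ AB
    C ↦ CB

A->C, B->AB, C->CB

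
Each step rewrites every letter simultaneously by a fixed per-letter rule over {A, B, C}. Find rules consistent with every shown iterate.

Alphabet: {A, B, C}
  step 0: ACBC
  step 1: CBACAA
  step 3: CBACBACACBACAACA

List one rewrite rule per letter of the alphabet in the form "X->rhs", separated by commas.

  step 0 ⇒ step 1: ACBC ⇒ CB·A·CA·A
    A ↦ CB
    B ↦ CA
    C ↦ A

A->CB, B->CA, C->A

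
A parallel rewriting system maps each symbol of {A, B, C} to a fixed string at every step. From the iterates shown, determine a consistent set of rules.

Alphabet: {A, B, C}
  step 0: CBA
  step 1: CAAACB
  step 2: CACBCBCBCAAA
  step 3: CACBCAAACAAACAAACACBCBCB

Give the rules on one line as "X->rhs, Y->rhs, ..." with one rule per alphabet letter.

  step 2 ⇒ step 3: CACBCBCBCAAA ⇒ CA·CB·CA·AA·CA·AA·CA·AA·CA·CB·CB·CB
    A ↦ CB
    B ↦ AA
    C ↦ CA

A->CB, B->AA, C->CA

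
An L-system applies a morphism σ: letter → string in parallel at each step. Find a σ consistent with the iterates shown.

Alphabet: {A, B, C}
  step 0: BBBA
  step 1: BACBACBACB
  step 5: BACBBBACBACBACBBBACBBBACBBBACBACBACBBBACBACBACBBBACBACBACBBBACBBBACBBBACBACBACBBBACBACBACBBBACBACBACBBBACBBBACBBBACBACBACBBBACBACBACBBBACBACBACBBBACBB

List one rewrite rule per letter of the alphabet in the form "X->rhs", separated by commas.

A->B, B->BAC, C->B

  step 0 ⇒ step 1: BBBA ⇒ BAC·BAC·BAC·B
    A ↦ B
    B ↦ BAC
    C ↦ B  (constrained at step 1)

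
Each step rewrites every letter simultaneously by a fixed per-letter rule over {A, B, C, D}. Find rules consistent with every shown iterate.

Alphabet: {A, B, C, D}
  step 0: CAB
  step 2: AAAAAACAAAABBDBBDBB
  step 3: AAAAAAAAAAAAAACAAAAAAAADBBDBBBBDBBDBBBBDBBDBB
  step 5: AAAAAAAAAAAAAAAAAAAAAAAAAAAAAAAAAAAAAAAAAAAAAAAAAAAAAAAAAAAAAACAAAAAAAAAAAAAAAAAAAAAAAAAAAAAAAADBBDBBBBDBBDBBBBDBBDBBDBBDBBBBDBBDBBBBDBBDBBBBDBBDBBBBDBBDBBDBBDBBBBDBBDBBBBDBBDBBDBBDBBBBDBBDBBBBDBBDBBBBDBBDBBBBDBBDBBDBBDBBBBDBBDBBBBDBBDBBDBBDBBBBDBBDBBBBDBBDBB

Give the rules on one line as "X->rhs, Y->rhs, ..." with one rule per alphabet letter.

A->AA, B->DBB, C->AAC, D->BB

  step 2 ⇒ step 3: AAAAAACAAAABBDBBDBB ⇒ AA·AA·AA·AA·AA·AA·AAC·AA·AA·AA·AA·DBB·DBB·BB·DBB·DBB·BB·DBB·DBB
    A ↦ AA
    B ↦ DBB
    C ↦ AAC
    D ↦ BB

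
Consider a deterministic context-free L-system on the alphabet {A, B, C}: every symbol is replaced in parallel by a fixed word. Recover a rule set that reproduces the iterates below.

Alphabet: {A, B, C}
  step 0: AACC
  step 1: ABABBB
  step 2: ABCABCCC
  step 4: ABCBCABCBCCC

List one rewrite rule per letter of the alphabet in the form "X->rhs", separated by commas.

  step 1 ⇒ step 2: ABABBB ⇒ AB·C·AB·C·C·C
    A ↦ AB
    B ↦ C
  step 0 ⇒ step 1: AACC ⇒ AB·AB·B·B
    C ↦ B

A->AB, B->C, C->B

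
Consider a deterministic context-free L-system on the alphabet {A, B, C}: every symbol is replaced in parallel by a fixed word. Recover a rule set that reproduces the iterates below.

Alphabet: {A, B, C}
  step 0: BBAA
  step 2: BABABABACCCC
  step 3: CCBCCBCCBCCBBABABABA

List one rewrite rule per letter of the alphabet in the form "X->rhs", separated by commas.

  step 2 ⇒ step 3: BABABABACCCC ⇒ CC·B·CC·B·CC·B·CC·B·BA·BA·BA·BA
    A ↦ B
    B ↦ CC
    C ↦ BA

A->B, B->CC, C->BA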